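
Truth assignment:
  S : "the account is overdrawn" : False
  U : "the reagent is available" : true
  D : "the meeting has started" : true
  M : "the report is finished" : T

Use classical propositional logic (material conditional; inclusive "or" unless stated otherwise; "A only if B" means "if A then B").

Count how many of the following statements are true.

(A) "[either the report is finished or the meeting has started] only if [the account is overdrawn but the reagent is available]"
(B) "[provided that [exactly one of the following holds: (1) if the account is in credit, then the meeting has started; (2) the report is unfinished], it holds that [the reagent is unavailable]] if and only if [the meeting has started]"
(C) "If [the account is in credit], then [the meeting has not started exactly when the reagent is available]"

0

(A): In symbols: (M or D) -> (S and U)

M or D = True or True = True
S and U = False and True = False
(M or D) -> (S and U) = True -> False = False
So (A) is false.

(B): Parsed as (((not S -> D) xor not M) -> not U) iff D

not S = not False = True
not S -> D = True -> True = True
not M = not True = False
(not S -> D) xor not M = True xor False = True
not U = not True = False
((not S -> D) xor not M) -> not U = True -> False = False
(((not S -> D) xor not M) -> not U) iff D = False iff True = False
Hence (B) is false.

(C): Parsed as not S -> (not D iff U)

not S = not False = True
not D = not True = False
not D iff U = False iff True = False
not S -> (not D iff U) = True -> False = False
Hence (C) is false.

0 of the 3 statements are true (none).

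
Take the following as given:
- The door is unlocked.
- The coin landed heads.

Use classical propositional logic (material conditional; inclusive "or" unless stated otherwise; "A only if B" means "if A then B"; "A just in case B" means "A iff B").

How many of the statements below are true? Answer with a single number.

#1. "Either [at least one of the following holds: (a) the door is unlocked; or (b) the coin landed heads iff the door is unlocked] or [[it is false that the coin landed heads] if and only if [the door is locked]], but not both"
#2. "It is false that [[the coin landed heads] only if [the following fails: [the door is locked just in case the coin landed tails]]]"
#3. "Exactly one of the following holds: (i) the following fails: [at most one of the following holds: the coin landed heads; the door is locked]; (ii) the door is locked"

Let P = "the door is locked" (False), Q = "the coin landed heads" (True).

#1: Parsed as (not P or (Q iff not P)) xor (not Q iff P)

not P = not False = True
not P = not False = True
Q iff not P = True iff True = True
not P or (Q iff not P) = True or True = True
not Q = not True = False
not Q iff P = False iff False = True
(not P or (Q iff not P)) xor (not Q iff P) = True xor True = False
So #1 is false.

#2: This is not (Q -> not (P iff not Q)).

not Q = not True = False
P iff not Q = False iff False = True
not (P iff not Q) = not True = False
Q -> not (P iff not Q) = True -> False = False
not (Q -> not (P iff not Q)) = not False = True
Hence #2 is true.

#3: Formalization: not (Q nand P) xor P

Q nand P = True nand False = True
not (Q nand P) = not True = False
not (Q nand P) xor P = False xor False = False
Thus #3 is false.

1 of the 3 statements is true (#2).

1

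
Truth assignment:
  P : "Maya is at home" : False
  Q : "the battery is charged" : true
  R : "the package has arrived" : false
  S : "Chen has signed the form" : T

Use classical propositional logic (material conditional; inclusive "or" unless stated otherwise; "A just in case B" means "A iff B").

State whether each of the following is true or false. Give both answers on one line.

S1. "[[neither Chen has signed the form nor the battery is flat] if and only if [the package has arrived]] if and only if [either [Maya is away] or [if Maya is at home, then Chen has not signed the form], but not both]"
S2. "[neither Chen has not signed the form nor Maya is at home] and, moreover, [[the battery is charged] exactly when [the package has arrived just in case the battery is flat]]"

S1 false; S2 true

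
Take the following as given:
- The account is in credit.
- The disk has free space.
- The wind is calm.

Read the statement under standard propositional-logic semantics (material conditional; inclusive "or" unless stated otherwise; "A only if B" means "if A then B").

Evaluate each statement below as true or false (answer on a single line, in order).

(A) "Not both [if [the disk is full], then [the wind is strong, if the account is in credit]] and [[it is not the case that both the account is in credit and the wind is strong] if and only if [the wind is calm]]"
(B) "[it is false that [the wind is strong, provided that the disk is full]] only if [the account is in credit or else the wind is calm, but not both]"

Let D = "the disk is full" (False), G = "the account is overdrawn" (False), K = "the wind is strong" (False).

(A): Parsed as (D -> (not G -> K)) nand ((not G nand K) iff not K)

not G = not False = True
not G -> K = True -> False = False
D -> (not G -> K) = False -> False = True
not G = not False = True
not G nand K = True nand False = True
not K = not False = True
(not G nand K) iff not K = True iff True = True
(D -> (not G -> K)) nand ((not G nand K) iff not K) = True nand True = False
So (A) is false.

(B): Formalization: not (D -> K) -> (not G xor not K)

D -> K = False -> False = True
not (D -> K) = not True = False
not G = not False = True
not K = not False = True
not G xor not K = True xor True = False
not (D -> K) -> (not G xor not K) = False -> False = True
Hence (B) is true.

(A) false; (B) true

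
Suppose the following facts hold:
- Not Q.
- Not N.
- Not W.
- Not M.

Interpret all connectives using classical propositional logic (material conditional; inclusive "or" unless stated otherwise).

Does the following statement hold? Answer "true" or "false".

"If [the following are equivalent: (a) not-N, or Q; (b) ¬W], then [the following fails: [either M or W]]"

Formalization: ((~N | Q) <-> ~W) -> ~(M | W)

~N = ~F = T
~N | Q = T | F = T
~W = ~F = T
(~N | Q) <-> ~W = T <-> T = T
M | W = F | F = F
~(M | W) = ~F = T
((~N | Q) <-> ~W) -> ~(M | W) = T -> T = T

True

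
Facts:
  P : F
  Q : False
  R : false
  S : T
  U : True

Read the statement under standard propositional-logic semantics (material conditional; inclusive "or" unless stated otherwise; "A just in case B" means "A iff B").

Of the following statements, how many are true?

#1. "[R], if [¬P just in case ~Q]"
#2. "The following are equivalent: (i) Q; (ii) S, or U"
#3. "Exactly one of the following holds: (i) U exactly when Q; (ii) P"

0

#1: This is (not P iff not Q) -> R.

not P = not False = True
not Q = not False = True
not P iff not Q = True iff True = True
(not P iff not Q) -> R = True -> False = False
Hence #1 is false.

#2: This is Q iff (S or U).

S or U = True or True = True
Q iff (S or U) = False iff True = False
Hence #2 is false.

#3: In symbols: (U iff Q) xor P

U iff Q = True iff False = False
(U iff Q) xor P = False xor False = False
Thus #3 is false.

0 of the 3 statements are true (none).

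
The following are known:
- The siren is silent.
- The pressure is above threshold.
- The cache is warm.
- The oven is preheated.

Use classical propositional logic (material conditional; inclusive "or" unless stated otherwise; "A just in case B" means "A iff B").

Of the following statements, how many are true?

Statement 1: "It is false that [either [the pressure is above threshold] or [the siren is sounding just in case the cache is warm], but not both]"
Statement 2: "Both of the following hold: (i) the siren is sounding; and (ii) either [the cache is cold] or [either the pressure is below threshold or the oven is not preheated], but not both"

0

Let Q = "the pressure is above threshold" (T), P = "the siren is sounding" (F), R = "the cache is warm" (T), S = "the oven is preheated" (T).

Statement 1: In symbols: ¬(Q ⊕ (P ↔ R))

P ↔ R = F ↔ T = F
Q ⊕ (P ↔ R) = T ⊕ F = T
¬(Q ⊕ (P ↔ R)) = ¬T = F
Thus Statement 1 is false.

Statement 2: This is P ∧ (¬R ⊕ (¬Q ∨ ¬S)).

¬R = ¬T = F
¬Q = ¬T = F
¬S = ¬T = F
¬Q ∨ ¬S = F ∨ F = F
¬R ⊕ (¬Q ∨ ¬S) = F ⊕ F = F
P ∧ (¬R ⊕ (¬Q ∨ ¬S)) = F ∧ F = F
Hence Statement 2 is false.

Count: 0.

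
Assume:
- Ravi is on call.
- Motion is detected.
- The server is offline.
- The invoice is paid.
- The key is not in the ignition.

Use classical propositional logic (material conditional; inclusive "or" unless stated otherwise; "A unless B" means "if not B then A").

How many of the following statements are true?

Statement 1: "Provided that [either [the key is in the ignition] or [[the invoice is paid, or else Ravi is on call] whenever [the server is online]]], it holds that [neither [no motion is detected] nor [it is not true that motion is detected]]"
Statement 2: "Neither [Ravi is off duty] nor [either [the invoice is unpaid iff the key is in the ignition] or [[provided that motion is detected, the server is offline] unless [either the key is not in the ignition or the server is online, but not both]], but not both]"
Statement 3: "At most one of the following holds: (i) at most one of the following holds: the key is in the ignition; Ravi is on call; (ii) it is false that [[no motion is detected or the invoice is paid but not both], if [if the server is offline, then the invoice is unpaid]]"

3

Let K = "the key is in the ignition" (F), Q = "the server is online" (F), U = "the invoice is paid" (T), S = "Ravi is on call" (T), V = "motion is detected" (T).

Statement 1: In symbols: (K | (Q -> (U | S))) -> (~V nor ~V)

U | S = T | T = T
Q -> (U | S) = F -> T = T
K | (Q -> (U | S)) = F | T = T
~V = ~T = F
~V = ~T = F
~V nor ~V = F nor F = T
(K | (Q -> (U | S))) -> (~V nor ~V) = T -> T = T
Thus Statement 1 is true.

Statement 2: Parsed as ~S nor ((~U <-> K) xor ((V -> ~Q) | (~K xor Q)))

~S = ~T = F
~U = ~T = F
~U <-> K = F <-> F = T
~Q = ~F = T
V -> ~Q = T -> T = T
~K = ~F = T
~K xor Q = T xor F = T
(V -> ~Q) | (~K xor Q) = T | T = T
(~U <-> K) xor ((V -> ~Q) | (~K xor Q)) = T xor T = F
~S nor ((~U <-> K) xor ((V -> ~Q) | (~K xor Q))) = F nor F = T
Hence Statement 2 is true.

Statement 3: In symbols: (K nand S) nand ~((~Q -> ~U) -> (~V xor U))

K nand S = F nand T = T
~Q = ~F = T
~U = ~T = F
~Q -> ~U = T -> F = F
~V = ~T = F
~V xor U = F xor T = T
(~Q -> ~U) -> (~V xor U) = F -> T = T
~((~Q -> ~U) -> (~V xor U)) = ~T = F
(K nand S) nand ~((~Q -> ~U) -> (~V xor U)) = T nand F = T
Thus Statement 3 is true.

3 of the 3 statements are true.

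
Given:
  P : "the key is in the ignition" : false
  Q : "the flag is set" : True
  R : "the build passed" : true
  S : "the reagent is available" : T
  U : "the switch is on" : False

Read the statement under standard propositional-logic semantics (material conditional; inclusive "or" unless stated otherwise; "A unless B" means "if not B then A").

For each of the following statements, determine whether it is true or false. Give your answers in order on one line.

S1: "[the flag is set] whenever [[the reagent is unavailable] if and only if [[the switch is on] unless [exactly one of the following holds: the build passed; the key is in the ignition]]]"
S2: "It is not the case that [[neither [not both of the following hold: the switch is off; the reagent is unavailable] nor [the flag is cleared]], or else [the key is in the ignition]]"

S1: Parsed as (¬S ↔ (U ∨ (R ⊕ P))) → Q

¬S = ¬T = F
R ⊕ P = T ⊕ F = T
U ∨ (R ⊕ P) = F ∨ T = T
¬S ↔ (U ∨ (R ⊕ P)) = F ↔ T = F
(¬S ↔ (U ∨ (R ⊕ P))) → Q = F → T = T
Hence S1 is true.

S2: In symbols: ¬(((¬U ↑ ¬S) ↓ ¬Q) ∨ P)

¬U = ¬F = T
¬S = ¬T = F
¬U ↑ ¬S = T ↑ F = T
¬Q = ¬T = F
(¬U ↑ ¬S) ↓ ¬Q = T ↓ F = F
((¬U ↑ ¬S) ↓ ¬Q) ∨ P = F ∨ F = F
¬(((¬U ↑ ¬S) ↓ ¬Q) ∨ P) = ¬F = T
Thus S2 is true.

S1 T; S2 T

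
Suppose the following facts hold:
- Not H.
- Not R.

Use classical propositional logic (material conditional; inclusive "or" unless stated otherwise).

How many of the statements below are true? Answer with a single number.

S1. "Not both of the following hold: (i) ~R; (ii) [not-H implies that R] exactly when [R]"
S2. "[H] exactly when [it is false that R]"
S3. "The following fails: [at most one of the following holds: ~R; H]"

0

S1: In symbols: ¬R ↑ ((¬H → R) ↔ R)

¬R = ¬F = T
¬H = ¬F = T
¬H → R = T → F = F
(¬H → R) ↔ R = F ↔ F = T
¬R ↑ ((¬H → R) ↔ R) = T ↑ T = F
Hence S1 is false.

S2: This is H ↔ ¬R.

¬R = ¬F = T
H ↔ ¬R = F ↔ T = F
Hence S2 is false.

S3: Parsed as ¬(¬R ↑ H)

¬R = ¬F = T
¬R ↑ H = T ↑ F = T
¬(¬R ↑ H) = ¬T = F
Thus S3 is false.

Count: 0.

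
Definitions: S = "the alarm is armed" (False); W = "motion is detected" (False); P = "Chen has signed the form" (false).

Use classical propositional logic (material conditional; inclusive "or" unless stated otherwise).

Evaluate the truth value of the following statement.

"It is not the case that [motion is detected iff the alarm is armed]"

Values: W=F, S=F.
Formalization: ~(W <-> S)

W <-> S = F <-> F = T
~(W <-> S) = ~T = F

false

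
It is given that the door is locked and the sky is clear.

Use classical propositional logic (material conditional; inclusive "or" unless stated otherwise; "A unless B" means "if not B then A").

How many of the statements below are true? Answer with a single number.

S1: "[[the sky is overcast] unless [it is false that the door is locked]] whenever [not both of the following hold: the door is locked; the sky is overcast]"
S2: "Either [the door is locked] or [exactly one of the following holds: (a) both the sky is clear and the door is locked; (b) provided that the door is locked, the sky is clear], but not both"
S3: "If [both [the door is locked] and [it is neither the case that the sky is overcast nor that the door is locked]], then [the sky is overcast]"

2

Let S = "the door is locked" (T), M = "the sky is overcast" (F).

S1: Formalization: (S nand M) -> (M | ~S)

S nand M = T nand F = T
~S = ~T = F
M | ~S = F | F = F
(S nand M) -> (M | ~S) = T -> F = F
Hence S1 is false.

S2: Parsed as S xor ((~M & S) xor (S -> ~M))

~M = ~F = T
~M & S = T & T = T
~M = ~F = T
S -> ~M = T -> T = T
(~M & S) xor (S -> ~M) = T xor T = F
S xor ((~M & S) xor (S -> ~M)) = T xor F = T
Thus S2 is true.

S3: Parsed as (S & (M nor S)) -> M

M nor S = F nor T = F
S & (M nor S) = T & F = F
(S & (M nor S)) -> M = F -> F = T
Thus S3 is true.

True statements: 2 (S2, S3).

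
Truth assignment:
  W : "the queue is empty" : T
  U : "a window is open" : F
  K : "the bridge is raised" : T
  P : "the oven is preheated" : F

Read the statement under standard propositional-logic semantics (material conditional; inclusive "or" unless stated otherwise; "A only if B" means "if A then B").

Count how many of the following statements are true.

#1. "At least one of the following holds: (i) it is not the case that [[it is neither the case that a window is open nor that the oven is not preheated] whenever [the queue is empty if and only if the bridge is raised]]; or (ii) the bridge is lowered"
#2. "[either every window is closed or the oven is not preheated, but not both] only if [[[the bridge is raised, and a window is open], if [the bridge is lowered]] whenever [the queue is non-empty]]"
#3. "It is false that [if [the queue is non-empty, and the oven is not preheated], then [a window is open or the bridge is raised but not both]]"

#1: Parsed as not ((W iff K) -> (U nor not P)) or not K

W iff K = True iff True = True
not P = not False = True
U nor not P = False nor True = False
(W iff K) -> (U nor not P) = True -> False = False
not ((W iff K) -> (U nor not P)) = not False = True
not K = not True = False
not ((W iff K) -> (U nor not P)) or not K = True or False = True
Hence #1 is true.

#2: This is (not U xor not P) -> (not W -> (not K -> (K and U))).

not U = not False = True
not P = not False = True
not U xor not P = True xor True = False
not W = not True = False
not K = not True = False
K and U = True and False = False
not K -> (K and U) = False -> False = True
not W -> (not K -> (K and U)) = False -> True = True
(not U xor not P) -> (not W -> (not K -> (K and U))) = False -> True = True
Thus #2 is true.

#3: Formalization: not ((not W and not P) -> (U xor K))

not W = not True = False
not P = not False = True
not W and not P = False and True = False
U xor K = False xor True = True
(not W and not P) -> (U xor K) = False -> True = True
not ((not W and not P) -> (U xor K)) = not True = False
Hence #3 is false.

Count: 2.

2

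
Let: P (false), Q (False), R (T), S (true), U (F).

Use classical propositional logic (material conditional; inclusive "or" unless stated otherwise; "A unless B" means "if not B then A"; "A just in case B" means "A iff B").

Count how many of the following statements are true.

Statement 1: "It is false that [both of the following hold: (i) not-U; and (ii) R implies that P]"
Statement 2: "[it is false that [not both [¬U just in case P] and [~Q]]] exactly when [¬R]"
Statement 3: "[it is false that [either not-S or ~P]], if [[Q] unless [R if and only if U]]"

Statement 1: Formalization: ~(~U & (R -> P))

~U = ~F = T
R -> P = T -> F = F
~U & (R -> P) = T & F = F
~(~U & (R -> P)) = ~F = T
Hence Statement 1 is true.

Statement 2: In symbols: ~((~U <-> P) nand ~Q) <-> ~R

~U = ~F = T
~U <-> P = T <-> F = F
~Q = ~F = T
(~U <-> P) nand ~Q = F nand T = T
~((~U <-> P) nand ~Q) = ~T = F
~R = ~T = F
~((~U <-> P) nand ~Q) <-> ~R = F <-> F = T
So Statement 2 is true.

Statement 3: Parsed as (Q | (R <-> U)) -> ~(~S | ~P)

R <-> U = T <-> F = F
Q | (R <-> U) = F | F = F
~S = ~T = F
~P = ~F = T
~S | ~P = F | T = T
~(~S | ~P) = ~T = F
(Q | (R <-> U)) -> ~(~S | ~P) = F -> F = T
Hence Statement 3 is true.

3 of the 3 statements are true (Statement 1, Statement 2, Statement 3).

3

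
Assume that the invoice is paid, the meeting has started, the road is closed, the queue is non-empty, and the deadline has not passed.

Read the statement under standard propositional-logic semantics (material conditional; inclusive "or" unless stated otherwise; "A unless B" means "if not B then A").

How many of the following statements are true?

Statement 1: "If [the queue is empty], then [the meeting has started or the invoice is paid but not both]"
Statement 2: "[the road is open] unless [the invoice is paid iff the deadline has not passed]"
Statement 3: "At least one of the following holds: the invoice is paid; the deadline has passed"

Let S = "the queue is empty" (F), Q = "the meeting has started" (T), P = "the invoice is paid" (T), R = "the road is closed" (T), U = "the deadline has passed" (F).

Statement 1: Formalization: S -> (Q xor P)

Q xor P = T xor T = F
S -> (Q xor P) = F -> F = T
So Statement 1 is true.

Statement 2: Parsed as ~R | (P <-> ~U)

~R = ~T = F
~U = ~F = T
P <-> ~U = T <-> T = T
~R | (P <-> ~U) = F | T = T
So Statement 2 is true.

Statement 3: In symbols: P | U

P | U = T | F = T
Thus Statement 3 is true.

3 of the 3 statements are true (Statement 1, Statement 2, Statement 3).

3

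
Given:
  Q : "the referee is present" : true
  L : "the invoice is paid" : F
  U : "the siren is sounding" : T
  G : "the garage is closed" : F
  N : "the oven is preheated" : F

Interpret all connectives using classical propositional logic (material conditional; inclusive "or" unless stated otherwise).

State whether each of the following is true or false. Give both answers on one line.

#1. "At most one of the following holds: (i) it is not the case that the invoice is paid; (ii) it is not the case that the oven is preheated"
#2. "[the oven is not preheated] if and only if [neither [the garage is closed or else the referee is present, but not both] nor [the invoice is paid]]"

#1: In symbols: not L nand not N

not L = not False = True
not N = not False = True
not L nand not N = True nand True = False
So #1 is false.

#2: In symbols: not N iff ((G xor Q) nor L)

not N = not False = True
G xor Q = False xor True = True
(G xor Q) nor L = True nor False = False
not N iff ((G xor Q) nor L) = True iff False = False
So #2 is false.

#1 false, #2 false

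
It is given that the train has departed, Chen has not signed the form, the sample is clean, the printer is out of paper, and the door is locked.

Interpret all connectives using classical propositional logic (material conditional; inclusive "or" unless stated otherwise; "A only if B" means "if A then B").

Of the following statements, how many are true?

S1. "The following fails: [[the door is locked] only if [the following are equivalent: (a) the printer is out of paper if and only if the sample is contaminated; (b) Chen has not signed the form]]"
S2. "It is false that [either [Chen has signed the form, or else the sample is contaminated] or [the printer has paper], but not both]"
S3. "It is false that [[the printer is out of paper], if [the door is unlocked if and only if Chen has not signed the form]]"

2

Let L = "the door is locked" (T), H = "the printer has paper" (F), P = "the sample is contaminated" (F), W = "Chen has signed the form" (F).

S1: Formalization: ~(L -> ((~H <-> P) <-> ~W))

~H = ~F = T
~H <-> P = T <-> F = F
~W = ~F = T
(~H <-> P) <-> ~W = F <-> T = F
L -> ((~H <-> P) <-> ~W) = T -> F = F
~(L -> ((~H <-> P) <-> ~W)) = ~F = T
Thus S1 is true.

S2: This is ~((W | P) xor H).

W | P = F | F = F
(W | P) xor H = F xor F = F
~((W | P) xor H) = ~F = T
Thus S2 is true.

S3: Parsed as ~((~L <-> ~W) -> ~H)

~L = ~T = F
~W = ~F = T
~L <-> ~W = F <-> T = F
~H = ~F = T
(~L <-> ~W) -> ~H = F -> T = T
~((~L <-> ~W) -> ~H) = ~T = F
Thus S3 is false.

Count: 2.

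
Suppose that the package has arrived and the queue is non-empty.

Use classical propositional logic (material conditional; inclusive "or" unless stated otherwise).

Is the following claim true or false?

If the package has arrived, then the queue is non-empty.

True.

Let P = "the package has arrived" (T), Q = "the queue is empty" (F).
Parsed as P → ¬Q

¬Q = ¬F = T
P → ¬Q = T → T = T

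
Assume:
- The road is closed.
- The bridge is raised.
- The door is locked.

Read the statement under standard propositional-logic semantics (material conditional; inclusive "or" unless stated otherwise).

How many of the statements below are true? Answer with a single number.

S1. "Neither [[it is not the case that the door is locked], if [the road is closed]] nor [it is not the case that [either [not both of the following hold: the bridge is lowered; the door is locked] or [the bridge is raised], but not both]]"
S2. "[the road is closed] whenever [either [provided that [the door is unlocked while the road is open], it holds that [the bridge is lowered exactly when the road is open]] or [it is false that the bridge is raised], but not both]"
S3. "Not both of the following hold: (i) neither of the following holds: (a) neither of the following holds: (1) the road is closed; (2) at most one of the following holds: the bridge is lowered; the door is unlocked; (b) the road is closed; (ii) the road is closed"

Let P = "the road is closed" (T), R = "the door is locked" (T), Q = "the bridge is raised" (T).

S1: Parsed as (P → ¬R) ↓ ¬((¬Q ↑ R) ⊕ Q)

¬R = ¬T = F
P → ¬R = T → F = F
¬Q = ¬T = F
¬Q ↑ R = F ↑ T = T
(¬Q ↑ R) ⊕ Q = T ⊕ T = F
¬((¬Q ↑ R) ⊕ Q) = ¬F = T
(P → ¬R) ↓ ¬((¬Q ↑ R) ⊕ Q) = F ↓ T = F
Thus S1 is false.

S2: This is (((¬R ∧ ¬P) → (¬Q ↔ ¬P)) ⊕ ¬Q) → P.

¬R = ¬T = F
¬P = ¬T = F
¬R ∧ ¬P = F ∧ F = F
¬Q = ¬T = F
¬P = ¬T = F
¬Q ↔ ¬P = F ↔ F = T
(¬R ∧ ¬P) → (¬Q ↔ ¬P) = F → T = T
¬Q = ¬T = F
((¬R ∧ ¬P) → (¬Q ↔ ¬P)) ⊕ ¬Q = T ⊕ F = T
(((¬R ∧ ¬P) → (¬Q ↔ ¬P)) ⊕ ¬Q) → P = T → T = T
Thus S2 is true.

S3: Formalization: ((P ↓ (¬Q ↑ ¬R)) ↓ P) ↑ P

¬Q = ¬T = F
¬R = ¬T = F
¬Q ↑ ¬R = F ↑ F = T
P ↓ (¬Q ↑ ¬R) = T ↓ T = F
(P ↓ (¬Q ↑ ¬R)) ↓ P = F ↓ T = F
((P ↓ (¬Q ↑ ¬R)) ↓ P) ↑ P = F ↑ T = T
So S3 is true.

Count: 2.

2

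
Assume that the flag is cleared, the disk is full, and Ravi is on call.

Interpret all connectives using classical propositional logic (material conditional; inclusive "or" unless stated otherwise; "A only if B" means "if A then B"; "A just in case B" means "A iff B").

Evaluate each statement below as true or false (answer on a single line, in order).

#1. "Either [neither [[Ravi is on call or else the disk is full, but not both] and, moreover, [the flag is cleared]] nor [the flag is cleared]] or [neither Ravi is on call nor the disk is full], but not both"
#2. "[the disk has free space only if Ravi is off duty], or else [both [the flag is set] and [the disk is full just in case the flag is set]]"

#1 false / #2 true

Let D = "Ravi is on call" (True), R = "the disk is full" (True), H = "the flag is set" (False).

#1: In symbols: (((D xor R) and not H) nor not H) xor (D nor R)

D xor R = True xor True = False
not H = not False = True
(D xor R) and not H = False and True = False
not H = not False = True
((D xor R) and not H) nor not H = False nor True = False
D nor R = True nor True = False
(((D xor R) and not H) nor not H) xor (D nor R) = False xor False = False
So #1 is false.

#2: Parsed as (not R -> not D) or (H and (R iff H))

not R = not True = False
not D = not True = False
not R -> not D = False -> False = True
R iff H = True iff False = False
H and (R iff H) = False and False = False
(not R -> not D) or (H and (R iff H)) = True or False = True
So #2 is true.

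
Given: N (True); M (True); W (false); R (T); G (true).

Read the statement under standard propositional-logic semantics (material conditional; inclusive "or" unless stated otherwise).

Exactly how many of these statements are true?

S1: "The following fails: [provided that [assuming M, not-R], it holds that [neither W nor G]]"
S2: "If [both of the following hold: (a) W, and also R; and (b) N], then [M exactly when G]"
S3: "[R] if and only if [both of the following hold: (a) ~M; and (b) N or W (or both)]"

S1: Formalization: ~((M -> ~R) -> (W nor G))

~R = ~T = F
M -> ~R = T -> F = F
W nor G = F nor T = F
(M -> ~R) -> (W nor G) = F -> F = T
~((M -> ~R) -> (W nor G)) = ~T = F
So S1 is false.

S2: Parsed as ((W & R) & N) -> (M <-> G)

W & R = F & T = F
(W & R) & N = F & T = F
M <-> G = T <-> T = T
((W & R) & N) -> (M <-> G) = F -> T = T
Hence S2 is true.

S3: Formalization: R <-> (~M & (N | W))

~M = ~T = F
N | W = T | F = T
~M & (N | W) = F & T = F
R <-> (~M & (N | W)) = T <-> F = F
Hence S3 is false.

1 of the 3 statements is true (S2).

1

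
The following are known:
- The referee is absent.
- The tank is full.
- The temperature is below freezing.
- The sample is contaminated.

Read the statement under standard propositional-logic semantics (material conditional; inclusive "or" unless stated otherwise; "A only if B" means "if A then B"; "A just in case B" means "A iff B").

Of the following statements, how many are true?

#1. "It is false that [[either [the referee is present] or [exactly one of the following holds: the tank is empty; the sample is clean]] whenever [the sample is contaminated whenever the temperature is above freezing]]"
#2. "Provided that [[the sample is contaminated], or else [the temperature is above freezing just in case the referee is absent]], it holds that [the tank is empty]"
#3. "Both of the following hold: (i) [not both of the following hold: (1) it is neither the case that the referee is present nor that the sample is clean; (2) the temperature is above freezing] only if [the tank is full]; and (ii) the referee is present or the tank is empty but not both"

1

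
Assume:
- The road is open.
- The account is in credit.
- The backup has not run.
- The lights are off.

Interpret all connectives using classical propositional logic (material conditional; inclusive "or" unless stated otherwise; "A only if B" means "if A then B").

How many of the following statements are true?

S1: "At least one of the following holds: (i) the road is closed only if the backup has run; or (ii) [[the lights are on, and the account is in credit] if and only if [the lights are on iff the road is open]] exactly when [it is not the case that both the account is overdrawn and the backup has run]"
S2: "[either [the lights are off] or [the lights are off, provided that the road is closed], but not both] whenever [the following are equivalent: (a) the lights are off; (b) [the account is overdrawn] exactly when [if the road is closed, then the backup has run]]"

Let W = "the road is closed" (False), M = "the backup has run" (False), R = "the lights are on" (False), U = "the account is overdrawn" (False).

S1: In symbols: (W -> M) or (((R and not U) iff (R iff not W)) iff (U nand M))

W -> M = False -> False = True
not U = not False = True
R and not U = False and True = False
not W = not False = True
R iff not W = False iff True = False
(R and not U) iff (R iff not W) = False iff False = True
U nand M = False nand False = True
((R and not U) iff (R iff not W)) iff (U nand M) = True iff True = True
(W -> M) or (((R and not U) iff (R iff not W)) iff (U nand M)) = True or True = True
Thus S1 is true.

S2: Formalization: (not R iff (U iff (W -> M))) -> (not R xor (W -> not R))

not R = not False = True
W -> M = False -> False = True
U iff (W -> M) = False iff True = False
not R iff (U iff (W -> M)) = True iff False = False
not R = not False = True
not R = not False = True
W -> not R = False -> True = True
not R xor (W -> not R) = True xor True = False
(not R iff (U iff (W -> M))) -> (not R xor (W -> not R)) = False -> False = True
Hence S2 is true.

True statements: 2 (S1, S2).

2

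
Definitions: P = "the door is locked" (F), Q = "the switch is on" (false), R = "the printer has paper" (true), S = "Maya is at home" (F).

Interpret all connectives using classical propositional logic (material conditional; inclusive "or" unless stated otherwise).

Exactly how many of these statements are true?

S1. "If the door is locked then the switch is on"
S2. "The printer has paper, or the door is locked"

2

S1: In symbols: P -> Q

P -> Q = F -> F = T
So S1 is true.

S2: This is R | P.

R | P = T | F = T
Hence S2 is true.

True statements: 2 (S1, S2).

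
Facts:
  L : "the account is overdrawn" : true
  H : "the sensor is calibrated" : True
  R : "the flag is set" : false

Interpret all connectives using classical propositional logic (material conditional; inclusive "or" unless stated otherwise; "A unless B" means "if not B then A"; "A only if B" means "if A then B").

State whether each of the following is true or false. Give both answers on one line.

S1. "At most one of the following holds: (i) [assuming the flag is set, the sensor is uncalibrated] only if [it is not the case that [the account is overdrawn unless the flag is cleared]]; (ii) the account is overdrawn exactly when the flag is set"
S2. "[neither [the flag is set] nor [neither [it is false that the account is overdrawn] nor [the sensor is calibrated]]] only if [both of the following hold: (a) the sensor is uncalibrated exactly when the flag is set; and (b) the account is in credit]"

S1: In symbols: ((R → ¬H) → ¬(L ∨ ¬R)) ↑ (L ↔ R)

¬H = ¬T = F
R → ¬H = F → F = T
¬R = ¬F = T
L ∨ ¬R = T ∨ T = T
¬(L ∨ ¬R) = ¬T = F
(R → ¬H) → ¬(L ∨ ¬R) = T → F = F
L ↔ R = T ↔ F = F
((R → ¬H) → ¬(L ∨ ¬R)) ↑ (L ↔ R) = F ↑ F = T
Hence S1 is true.

S2: Parsed as (R ↓ (¬L ↓ H)) → ((¬H ↔ R) ∧ ¬L)

¬L = ¬T = F
¬L ↓ H = F ↓ T = F
R ↓ (¬L ↓ H) = F ↓ F = T
¬H = ¬T = F
¬H ↔ R = F ↔ F = T
¬L = ¬T = F
(¬H ↔ R) ∧ ¬L = T ∧ F = F
(R ↓ (¬L ↓ H)) → ((¬H ↔ R) ∧ ¬L) = T → F = F
Thus S2 is false.

S1 True, S2 False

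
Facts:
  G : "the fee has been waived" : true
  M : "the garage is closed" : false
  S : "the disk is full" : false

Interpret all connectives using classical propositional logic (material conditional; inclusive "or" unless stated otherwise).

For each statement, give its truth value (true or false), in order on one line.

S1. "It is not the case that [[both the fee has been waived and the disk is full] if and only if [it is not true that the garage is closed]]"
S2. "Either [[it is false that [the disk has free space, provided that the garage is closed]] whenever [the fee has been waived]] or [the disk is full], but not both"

S1 true, S2 false

S1: In symbols: not ((G and S) iff not M)

G and S = True and False = False
not M = not False = True
(G and S) iff not M = False iff True = False
not ((G and S) iff not M) = not False = True
Thus S1 is true.

S2: Parsed as (G -> not (M -> not S)) xor S

not S = not False = True
M -> not S = False -> True = True
not (M -> not S) = not True = False
G -> not (M -> not S) = True -> False = False
(G -> not (M -> not S)) xor S = False xor False = False
So S2 is false.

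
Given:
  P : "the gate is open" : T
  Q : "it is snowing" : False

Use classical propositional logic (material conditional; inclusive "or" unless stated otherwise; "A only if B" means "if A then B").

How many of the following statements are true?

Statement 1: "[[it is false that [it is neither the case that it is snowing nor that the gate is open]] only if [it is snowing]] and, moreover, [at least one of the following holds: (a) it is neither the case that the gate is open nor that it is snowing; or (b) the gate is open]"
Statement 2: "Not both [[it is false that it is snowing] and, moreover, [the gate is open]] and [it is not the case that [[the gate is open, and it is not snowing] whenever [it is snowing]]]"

1

Statement 1: This is (¬(Q ↓ P) → Q) ∧ ((P ↓ Q) ∨ P).

Q ↓ P = F ↓ T = F
¬(Q ↓ P) = ¬F = T
¬(Q ↓ P) → Q = T → F = F
P ↓ Q = T ↓ F = F
(P ↓ Q) ∨ P = F ∨ T = T
(¬(Q ↓ P) → Q) ∧ ((P ↓ Q) ∨ P) = F ∧ T = F
Hence Statement 1 is false.

Statement 2: Parsed as (¬Q ∧ P) ↑ ¬(Q → (P ∧ ¬Q))

¬Q = ¬F = T
¬Q ∧ P = T ∧ T = T
¬Q = ¬F = T
P ∧ ¬Q = T ∧ T = T
Q → (P ∧ ¬Q) = F → T = T
¬(Q → (P ∧ ¬Q)) = ¬T = F
(¬Q ∧ P) ↑ ¬(Q → (P ∧ ¬Q)) = T ↑ F = T
Hence Statement 2 is true.

True statements: 1 (Statement 2).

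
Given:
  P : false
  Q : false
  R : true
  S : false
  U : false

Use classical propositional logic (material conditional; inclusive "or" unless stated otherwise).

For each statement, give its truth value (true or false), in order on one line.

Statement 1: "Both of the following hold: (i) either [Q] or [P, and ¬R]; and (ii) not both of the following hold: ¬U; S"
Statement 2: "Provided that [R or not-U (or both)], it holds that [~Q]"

Statement 1 False / Statement 2 True

Statement 1: In symbols: (Q | (P & ~R)) & (~U nand S)

~R = ~T = F
P & ~R = F & F = F
Q | (P & ~R) = F | F = F
~U = ~F = T
~U nand S = T nand F = T
(Q | (P & ~R)) & (~U nand S) = F & T = F
Thus Statement 1 is false.

Statement 2: Formalization: (R | ~U) -> ~Q

~U = ~F = T
R | ~U = T | T = T
~Q = ~F = T
(R | ~U) -> ~Q = T -> T = T
Hence Statement 2 is true.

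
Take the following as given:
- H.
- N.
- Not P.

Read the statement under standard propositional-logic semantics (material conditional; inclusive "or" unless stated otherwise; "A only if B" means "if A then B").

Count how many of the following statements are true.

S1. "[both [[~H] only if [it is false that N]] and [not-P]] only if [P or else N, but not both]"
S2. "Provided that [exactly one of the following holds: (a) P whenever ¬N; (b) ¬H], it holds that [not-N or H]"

S1: Formalization: ((¬H → ¬N) ∧ ¬P) → (P ⊕ N)

¬H = ¬T = F
¬N = ¬T = F
¬H → ¬N = F → F = T
¬P = ¬F = T
(¬H → ¬N) ∧ ¬P = T ∧ T = T
P ⊕ N = F ⊕ T = T
((¬H → ¬N) ∧ ¬P) → (P ⊕ N) = T → T = T
Hence S1 is true.

S2: Formalization: ((¬N → P) ⊕ ¬H) → (¬N ∨ H)

¬N = ¬T = F
¬N → P = F → F = T
¬H = ¬T = F
(¬N → P) ⊕ ¬H = T ⊕ F = T
¬N = ¬T = F
¬N ∨ H = F ∨ T = T
((¬N → P) ⊕ ¬H) → (¬N ∨ H) = T → T = T
Hence S2 is true.

Count: 2.

2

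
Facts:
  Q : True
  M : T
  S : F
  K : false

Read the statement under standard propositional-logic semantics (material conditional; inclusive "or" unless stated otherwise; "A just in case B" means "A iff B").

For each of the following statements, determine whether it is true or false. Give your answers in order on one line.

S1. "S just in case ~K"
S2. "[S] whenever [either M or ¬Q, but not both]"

S1 F, S2 F

S1: In symbols: S ↔ ¬K

¬K = ¬F = T
S ↔ ¬K = F ↔ T = F
Thus S1 is false.

S2: Formalization: (M ⊕ ¬Q) → S

¬Q = ¬T = F
M ⊕ ¬Q = T ⊕ F = T
(M ⊕ ¬Q) → S = T → F = F
Hence S2 is false.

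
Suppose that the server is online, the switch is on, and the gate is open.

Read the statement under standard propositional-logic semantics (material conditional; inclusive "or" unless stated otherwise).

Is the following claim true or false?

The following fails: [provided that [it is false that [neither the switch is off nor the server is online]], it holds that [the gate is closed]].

True.

Let U = "the switch is on" (T), N = "the server is online" (T), S = "the gate is open" (T).
This is ~(~(~U nor N) -> ~S).

~U = ~T = F
~U nor N = F nor T = F
~(~U nor N) = ~F = T
~S = ~T = F
~(~U nor N) -> ~S = T -> F = F
~(~(~U nor N) -> ~S) = ~F = T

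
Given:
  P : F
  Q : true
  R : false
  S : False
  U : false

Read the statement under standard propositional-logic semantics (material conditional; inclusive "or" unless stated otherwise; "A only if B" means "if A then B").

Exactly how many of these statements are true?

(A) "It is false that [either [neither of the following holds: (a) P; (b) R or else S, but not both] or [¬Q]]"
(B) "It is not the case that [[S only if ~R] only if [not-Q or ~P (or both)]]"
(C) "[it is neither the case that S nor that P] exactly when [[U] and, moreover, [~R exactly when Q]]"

0

(A): This is not ((P nor (R xor S)) or not Q).

R xor S = False xor False = False
P nor (R xor S) = False nor False = True
not Q = not True = False
(P nor (R xor S)) or not Q = True or False = True
not ((P nor (R xor S)) or not Q) = not True = False
So (A) is false.

(B): Formalization: not ((S -> not R) -> (not Q or not P))

not R = not False = True
S -> not R = False -> True = True
not Q = not True = False
not P = not False = True
not Q or not P = False or True = True
(S -> not R) -> (not Q or not P) = True -> True = True
not ((S -> not R) -> (not Q or not P)) = not True = False
Hence (B) is false.

(C): This is (S nor P) iff (U and (not R iff Q)).

S nor P = False nor False = True
not R = not False = True
not R iff Q = True iff True = True
U and (not R iff Q) = False and True = False
(S nor P) iff (U and (not R iff Q)) = True iff False = False
So (C) is false.

True statements: 0 (none).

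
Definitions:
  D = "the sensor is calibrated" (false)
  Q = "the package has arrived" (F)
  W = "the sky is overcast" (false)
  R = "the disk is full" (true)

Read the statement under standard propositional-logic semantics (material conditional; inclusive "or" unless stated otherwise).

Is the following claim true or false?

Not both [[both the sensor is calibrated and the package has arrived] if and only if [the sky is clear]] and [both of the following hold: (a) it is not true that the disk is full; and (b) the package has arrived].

Values: D=F, Q=F, W=F, R=T.
In symbols: ((D & Q) <-> ~W) nand (~R & Q)

D & Q = F & F = F
~W = ~F = T
(D & Q) <-> ~W = F <-> T = F
~R = ~T = F
~R & Q = F & F = F
((D & Q) <-> ~W) nand (~R & Q) = F nand F = T

The statement is true.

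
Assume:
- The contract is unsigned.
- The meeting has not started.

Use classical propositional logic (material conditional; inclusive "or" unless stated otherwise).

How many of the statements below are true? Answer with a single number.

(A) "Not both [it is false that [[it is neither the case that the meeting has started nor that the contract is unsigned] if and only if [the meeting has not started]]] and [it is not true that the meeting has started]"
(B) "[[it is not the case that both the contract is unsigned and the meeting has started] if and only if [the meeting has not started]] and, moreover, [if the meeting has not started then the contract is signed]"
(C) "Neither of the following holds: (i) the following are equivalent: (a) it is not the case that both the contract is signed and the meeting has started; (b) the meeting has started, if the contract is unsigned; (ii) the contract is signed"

1

Let M = "the meeting has started" (F), N = "the contract is signed" (F).

(A): Parsed as ¬((M ↓ ¬N) ↔ ¬M) ↑ ¬M

¬N = ¬F = T
M ↓ ¬N = F ↓ T = F
¬M = ¬F = T
(M ↓ ¬N) ↔ ¬M = F ↔ T = F
¬((M ↓ ¬N) ↔ ¬M) = ¬F = T
¬M = ¬F = T
¬((M ↓ ¬N) ↔ ¬M) ↑ ¬M = T ↑ T = F
Hence (A) is false.

(B): Formalization: ((¬N ↑ M) ↔ ¬M) ∧ (¬M → N)

¬N = ¬F = T
¬N ↑ M = T ↑ F = T
¬M = ¬F = T
(¬N ↑ M) ↔ ¬M = T ↔ T = T
¬M = ¬F = T
¬M → N = T → F = F
((¬N ↑ M) ↔ ¬M) ∧ (¬M → N) = T ∧ F = F
So (B) is false.

(C): Formalization: ((N ↑ M) ↔ (¬N → M)) ↓ N

N ↑ M = F ↑ F = T
¬N = ¬F = T
¬N → M = T → F = F
(N ↑ M) ↔ (¬N → M) = T ↔ F = F
((N ↑ M) ↔ (¬N → M)) ↓ N = F ↓ F = T
Thus (C) is true.

Count: 1.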